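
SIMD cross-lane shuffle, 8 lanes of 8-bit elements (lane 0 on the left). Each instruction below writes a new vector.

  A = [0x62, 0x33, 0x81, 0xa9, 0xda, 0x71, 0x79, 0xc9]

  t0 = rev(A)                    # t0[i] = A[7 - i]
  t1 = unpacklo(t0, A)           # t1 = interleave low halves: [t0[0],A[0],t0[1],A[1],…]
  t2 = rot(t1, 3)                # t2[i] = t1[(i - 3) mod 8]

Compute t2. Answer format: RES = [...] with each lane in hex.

t0 = [0xc9, 0x79, 0x71, 0xda, 0xa9, 0x81, 0x33, 0x62]
t1 = [0xc9, 0x62, 0x79, 0x33, 0x71, 0x81, 0xda, 0xa9]
t2 = [0x81, 0xda, 0xa9, 0xc9, 0x62, 0x79, 0x33, 0x71]

RES = [0x81, 0xda, 0xa9, 0xc9, 0x62, 0x79, 0x33, 0x71]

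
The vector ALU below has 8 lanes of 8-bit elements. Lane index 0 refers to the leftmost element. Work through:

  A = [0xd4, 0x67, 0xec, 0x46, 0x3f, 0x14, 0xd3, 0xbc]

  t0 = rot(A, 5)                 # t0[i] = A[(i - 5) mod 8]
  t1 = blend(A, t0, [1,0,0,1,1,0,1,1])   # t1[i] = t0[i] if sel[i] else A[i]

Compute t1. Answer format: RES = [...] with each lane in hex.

RES = [0x46, 0x67, 0xec, 0xd3, 0xbc, 0x14, 0x67, 0xec]

  t0: 46 3f 14 d3 bc d4 67 ec
  t1: 46 67 ec d3 bc 14 67 ec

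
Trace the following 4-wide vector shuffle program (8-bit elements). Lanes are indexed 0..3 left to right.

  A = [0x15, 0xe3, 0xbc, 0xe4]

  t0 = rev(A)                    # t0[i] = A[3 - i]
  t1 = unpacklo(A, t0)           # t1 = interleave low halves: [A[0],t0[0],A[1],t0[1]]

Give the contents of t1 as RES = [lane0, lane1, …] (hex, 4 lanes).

RES = [0x15, 0xe4, 0xe3, 0xbc]

  t0: e4 bc e3 15
  t1: 15 e4 e3 bc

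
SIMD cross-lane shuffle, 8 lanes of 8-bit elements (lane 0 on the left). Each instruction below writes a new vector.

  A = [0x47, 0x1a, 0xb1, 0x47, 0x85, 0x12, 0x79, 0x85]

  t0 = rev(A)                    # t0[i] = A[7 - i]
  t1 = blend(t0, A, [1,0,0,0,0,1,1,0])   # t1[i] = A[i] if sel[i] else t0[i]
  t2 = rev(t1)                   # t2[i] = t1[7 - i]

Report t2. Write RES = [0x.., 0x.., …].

RES = [ 0x47  0x79  0x12  0x47  0x85  0x12  0x79  0x47 ]

  t0: 85 79 12 85 47 b1 1a 47
  t1: 47 79 12 85 47 12 79 47
  t2: 47 79 12 47 85 12 79 47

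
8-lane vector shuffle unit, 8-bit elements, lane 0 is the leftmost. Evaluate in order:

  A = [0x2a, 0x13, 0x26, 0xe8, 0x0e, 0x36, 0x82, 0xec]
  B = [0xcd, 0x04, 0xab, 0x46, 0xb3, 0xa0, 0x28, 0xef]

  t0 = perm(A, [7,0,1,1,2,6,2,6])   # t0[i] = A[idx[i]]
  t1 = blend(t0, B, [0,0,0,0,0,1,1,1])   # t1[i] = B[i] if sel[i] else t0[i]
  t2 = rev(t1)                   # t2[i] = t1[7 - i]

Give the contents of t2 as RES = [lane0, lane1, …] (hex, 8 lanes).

RES = [ 0xef  0x28  0xa0  0x26  0x13  0x13  0x2a  0xec ]

  t0: ec 2a 13 13 26 82 26 82
  t1: ec 2a 13 13 26 a0 28 ef
  t2: ef 28 a0 26 13 13 2a ec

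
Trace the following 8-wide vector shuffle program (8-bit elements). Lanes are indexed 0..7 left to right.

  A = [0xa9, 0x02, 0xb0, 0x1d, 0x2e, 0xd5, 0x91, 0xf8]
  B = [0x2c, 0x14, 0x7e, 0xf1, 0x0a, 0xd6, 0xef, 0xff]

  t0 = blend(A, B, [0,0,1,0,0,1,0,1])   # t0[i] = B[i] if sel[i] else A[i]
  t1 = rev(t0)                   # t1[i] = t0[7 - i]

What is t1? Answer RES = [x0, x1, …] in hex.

→ t0 |a9|02|7e|1d|2e|d6|91|ff|
→ t1 |ff|91|d6|2e|1d|7e|02|a9|

RES = [0xff, 0x91, 0xd6, 0x2e, 0x1d, 0x7e, 0x02, 0xa9]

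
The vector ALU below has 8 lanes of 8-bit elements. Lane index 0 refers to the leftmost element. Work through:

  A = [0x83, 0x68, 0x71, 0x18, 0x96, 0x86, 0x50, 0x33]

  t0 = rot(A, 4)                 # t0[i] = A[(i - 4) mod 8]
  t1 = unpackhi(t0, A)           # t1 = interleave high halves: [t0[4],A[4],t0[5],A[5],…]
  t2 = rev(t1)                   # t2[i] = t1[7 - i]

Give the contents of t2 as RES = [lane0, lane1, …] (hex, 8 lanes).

RES = [0x33, 0x18, 0x50, 0x71, 0x86, 0x68, 0x96, 0x83]

  t0: 96 86 50 33 83 68 71 18
  t1: 83 96 68 86 71 50 18 33
  t2: 33 18 50 71 86 68 96 83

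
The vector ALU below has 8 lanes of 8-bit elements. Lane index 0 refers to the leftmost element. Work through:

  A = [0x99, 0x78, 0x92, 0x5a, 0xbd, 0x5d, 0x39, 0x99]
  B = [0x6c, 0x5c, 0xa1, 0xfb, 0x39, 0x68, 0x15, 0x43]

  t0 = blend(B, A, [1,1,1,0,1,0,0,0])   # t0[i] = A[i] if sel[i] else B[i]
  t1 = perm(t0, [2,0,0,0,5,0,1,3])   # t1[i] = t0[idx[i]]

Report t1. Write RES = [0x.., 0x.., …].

RES = [ 0x92  0x99  0x99  0x99  0x68  0x99  0x78  0xfb ]

  t0: 99 78 92 fb bd 68 15 43
  t1: 92 99 99 99 68 99 78 fb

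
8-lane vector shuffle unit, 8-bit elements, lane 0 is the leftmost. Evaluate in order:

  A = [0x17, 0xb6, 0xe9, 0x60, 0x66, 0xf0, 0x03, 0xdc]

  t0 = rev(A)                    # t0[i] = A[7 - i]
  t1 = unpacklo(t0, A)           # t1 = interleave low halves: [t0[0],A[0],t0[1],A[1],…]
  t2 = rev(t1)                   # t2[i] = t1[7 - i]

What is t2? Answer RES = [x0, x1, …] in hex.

RES = [0x60, 0x66, 0xe9, 0xf0, 0xb6, 0x03, 0x17, 0xdc]

t0 = [0xdc, 0x03, 0xf0, 0x66, 0x60, 0xe9, 0xb6, 0x17]
t1 = [0xdc, 0x17, 0x03, 0xb6, 0xf0, 0xe9, 0x66, 0x60]
t2 = [0x60, 0x66, 0xe9, 0xf0, 0xb6, 0x03, 0x17, 0xdc]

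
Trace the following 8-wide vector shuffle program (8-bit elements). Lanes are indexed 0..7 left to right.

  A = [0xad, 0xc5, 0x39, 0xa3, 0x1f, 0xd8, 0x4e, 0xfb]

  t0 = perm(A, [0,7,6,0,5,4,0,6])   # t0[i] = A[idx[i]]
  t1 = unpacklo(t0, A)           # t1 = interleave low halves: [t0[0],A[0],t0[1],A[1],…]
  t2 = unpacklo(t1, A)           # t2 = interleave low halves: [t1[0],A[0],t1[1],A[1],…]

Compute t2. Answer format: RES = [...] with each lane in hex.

  t0: ad fb 4e ad d8 1f ad 4e
  t1: ad ad fb c5 4e 39 ad a3
  t2: ad ad ad c5 fb 39 c5 a3

RES = [ 0xad  0xad  0xad  0xc5  0xfb  0x39  0xc5  0xa3 ]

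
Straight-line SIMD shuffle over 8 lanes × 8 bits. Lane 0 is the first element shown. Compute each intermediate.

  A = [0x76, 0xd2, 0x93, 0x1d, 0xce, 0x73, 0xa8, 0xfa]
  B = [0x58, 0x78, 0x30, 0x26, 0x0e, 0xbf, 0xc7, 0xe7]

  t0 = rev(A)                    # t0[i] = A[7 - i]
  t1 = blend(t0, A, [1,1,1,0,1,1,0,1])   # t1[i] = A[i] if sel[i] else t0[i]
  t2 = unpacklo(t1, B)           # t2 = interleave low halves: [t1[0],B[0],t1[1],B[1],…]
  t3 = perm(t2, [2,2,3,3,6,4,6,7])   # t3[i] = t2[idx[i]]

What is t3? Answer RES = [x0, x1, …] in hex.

→ t0 |fa|a8|73|ce|1d|93|d2|76|
→ t1 |76|d2|93|ce|ce|73|d2|fa|
→ t2 |76|58|d2|78|93|30|ce|26|
→ t3 |d2|d2|78|78|ce|93|ce|26|

RES = [ 0xd2  0xd2  0x78  0x78  0xce  0x93  0xce  0x26 ]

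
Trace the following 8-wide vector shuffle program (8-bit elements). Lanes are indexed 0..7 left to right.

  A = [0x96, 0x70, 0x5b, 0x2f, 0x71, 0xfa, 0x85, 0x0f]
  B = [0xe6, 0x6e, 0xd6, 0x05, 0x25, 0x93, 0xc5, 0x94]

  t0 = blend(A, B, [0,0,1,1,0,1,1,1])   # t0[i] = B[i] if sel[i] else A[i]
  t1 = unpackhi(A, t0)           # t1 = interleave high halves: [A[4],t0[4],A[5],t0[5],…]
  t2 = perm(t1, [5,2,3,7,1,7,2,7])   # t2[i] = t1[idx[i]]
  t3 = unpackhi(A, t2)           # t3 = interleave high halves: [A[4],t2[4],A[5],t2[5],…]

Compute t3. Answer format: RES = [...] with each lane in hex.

RES = [ 0x71  0x71  0xfa  0x94  0x85  0xfa  0x0f  0x94 ]

  t0: 96 70 d6 05 71 93 c5 94
  t1: 71 71 fa 93 85 c5 0f 94
  t2: c5 fa 93 94 71 94 fa 94
  t3: 71 71 fa 94 85 fa 0f 94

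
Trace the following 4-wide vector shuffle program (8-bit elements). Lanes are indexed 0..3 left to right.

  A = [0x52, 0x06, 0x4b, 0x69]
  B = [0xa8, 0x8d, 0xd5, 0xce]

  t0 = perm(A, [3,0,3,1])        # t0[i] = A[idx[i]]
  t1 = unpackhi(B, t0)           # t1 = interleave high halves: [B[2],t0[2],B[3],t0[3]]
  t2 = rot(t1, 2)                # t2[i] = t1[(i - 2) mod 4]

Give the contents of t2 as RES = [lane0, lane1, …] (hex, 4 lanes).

RES = [0xce, 0x06, 0xd5, 0x69]

→ t0 |69|52|69|06|
→ t1 |d5|69|ce|06|
→ t2 |ce|06|d5|69|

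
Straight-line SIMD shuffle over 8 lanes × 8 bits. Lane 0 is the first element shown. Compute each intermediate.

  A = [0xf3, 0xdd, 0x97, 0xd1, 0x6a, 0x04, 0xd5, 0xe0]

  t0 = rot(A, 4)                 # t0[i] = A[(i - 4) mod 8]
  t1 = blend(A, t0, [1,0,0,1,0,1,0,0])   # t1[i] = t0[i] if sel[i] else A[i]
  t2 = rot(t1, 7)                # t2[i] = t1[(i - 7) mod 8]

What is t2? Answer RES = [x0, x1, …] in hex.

t0 = [0x6a, 0x04, 0xd5, 0xe0, 0xf3, 0xdd, 0x97, 0xd1]
t1 = [0x6a, 0xdd, 0x97, 0xe0, 0x6a, 0xdd, 0xd5, 0xe0]
t2 = [0xdd, 0x97, 0xe0, 0x6a, 0xdd, 0xd5, 0xe0, 0x6a]

RES = [ 0xdd  0x97  0xe0  0x6a  0xdd  0xd5  0xe0  0x6a ]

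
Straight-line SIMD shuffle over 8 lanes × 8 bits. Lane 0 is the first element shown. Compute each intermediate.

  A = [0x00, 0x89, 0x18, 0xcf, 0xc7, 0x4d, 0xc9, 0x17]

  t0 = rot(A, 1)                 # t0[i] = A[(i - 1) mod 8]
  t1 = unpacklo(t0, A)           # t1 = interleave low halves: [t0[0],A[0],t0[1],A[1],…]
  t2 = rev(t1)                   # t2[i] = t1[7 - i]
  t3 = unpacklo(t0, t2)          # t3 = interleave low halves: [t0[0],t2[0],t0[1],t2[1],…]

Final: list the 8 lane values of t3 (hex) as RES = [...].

RES = [ 0x17  0xcf  0x00  0x18  0x89  0x18  0x18  0x89 ]

  t0: 17 00 89 18 cf c7 4d c9
  t1: 17 00 00 89 89 18 18 cf
  t2: cf 18 18 89 89 00 00 17
  t3: 17 cf 00 18 89 18 18 89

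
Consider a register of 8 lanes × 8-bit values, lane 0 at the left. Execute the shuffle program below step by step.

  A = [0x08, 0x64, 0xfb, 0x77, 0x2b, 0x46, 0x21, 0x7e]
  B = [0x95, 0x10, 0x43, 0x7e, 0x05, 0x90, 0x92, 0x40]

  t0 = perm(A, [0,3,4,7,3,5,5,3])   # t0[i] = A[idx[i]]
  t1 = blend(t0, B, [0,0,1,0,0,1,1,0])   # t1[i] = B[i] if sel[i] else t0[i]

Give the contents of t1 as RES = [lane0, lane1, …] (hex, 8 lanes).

  t0: 08 77 2b 7e 77 46 46 77
  t1: 08 77 43 7e 77 90 92 77

RES = [ 0x08  0x77  0x43  0x7e  0x77  0x90  0x92  0x77 ]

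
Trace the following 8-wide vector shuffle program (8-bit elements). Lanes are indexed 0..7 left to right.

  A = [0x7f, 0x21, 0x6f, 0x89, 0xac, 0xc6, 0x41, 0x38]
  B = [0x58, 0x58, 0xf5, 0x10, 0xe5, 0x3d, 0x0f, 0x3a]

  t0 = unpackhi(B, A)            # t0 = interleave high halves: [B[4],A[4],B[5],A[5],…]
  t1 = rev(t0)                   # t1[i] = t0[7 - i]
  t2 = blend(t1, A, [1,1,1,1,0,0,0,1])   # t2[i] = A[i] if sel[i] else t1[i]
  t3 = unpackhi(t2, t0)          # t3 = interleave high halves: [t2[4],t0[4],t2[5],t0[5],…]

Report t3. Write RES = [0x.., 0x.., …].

RES = [0xc6, 0x0f, 0x3d, 0x41, 0xac, 0x3a, 0x38, 0x38]

  t0: e5 ac 3d c6 0f 41 3a 38
  t1: 38 3a 41 0f c6 3d ac e5
  t2: 7f 21 6f 89 c6 3d ac 38
  t3: c6 0f 3d 41 ac 3a 38 38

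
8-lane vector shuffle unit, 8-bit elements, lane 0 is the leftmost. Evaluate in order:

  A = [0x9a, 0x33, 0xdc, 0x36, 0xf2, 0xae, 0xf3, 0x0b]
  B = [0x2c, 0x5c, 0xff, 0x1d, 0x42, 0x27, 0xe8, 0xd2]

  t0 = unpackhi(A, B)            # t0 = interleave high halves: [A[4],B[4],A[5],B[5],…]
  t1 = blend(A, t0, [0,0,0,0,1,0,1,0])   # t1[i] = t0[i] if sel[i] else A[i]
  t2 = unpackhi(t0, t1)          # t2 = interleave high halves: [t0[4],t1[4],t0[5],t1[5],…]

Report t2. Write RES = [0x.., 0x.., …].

  t0: f2 42 ae 27 f3 e8 0b d2
  t1: 9a 33 dc 36 f3 ae 0b 0b
  t2: f3 f3 e8 ae 0b 0b d2 0b

RES = [ 0xf3  0xf3  0xe8  0xae  0x0b  0x0b  0xd2  0x0b ]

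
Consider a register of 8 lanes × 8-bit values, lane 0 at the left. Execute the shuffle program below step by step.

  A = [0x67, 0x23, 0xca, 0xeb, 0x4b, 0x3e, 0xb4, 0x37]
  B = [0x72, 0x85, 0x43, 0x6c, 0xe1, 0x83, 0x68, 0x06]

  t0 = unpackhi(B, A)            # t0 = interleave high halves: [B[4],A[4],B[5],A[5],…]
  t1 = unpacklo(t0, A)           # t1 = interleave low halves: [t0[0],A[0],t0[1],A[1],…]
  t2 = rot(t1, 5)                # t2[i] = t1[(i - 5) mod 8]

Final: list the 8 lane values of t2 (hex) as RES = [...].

t0 = [0xe1, 0x4b, 0x83, 0x3e, 0x68, 0xb4, 0x06, 0x37]
t1 = [0xe1, 0x67, 0x4b, 0x23, 0x83, 0xca, 0x3e, 0xeb]
t2 = [0x23, 0x83, 0xca, 0x3e, 0xeb, 0xe1, 0x67, 0x4b]

RES = [0x23, 0x83, 0xca, 0x3e, 0xeb, 0xe1, 0x67, 0x4b]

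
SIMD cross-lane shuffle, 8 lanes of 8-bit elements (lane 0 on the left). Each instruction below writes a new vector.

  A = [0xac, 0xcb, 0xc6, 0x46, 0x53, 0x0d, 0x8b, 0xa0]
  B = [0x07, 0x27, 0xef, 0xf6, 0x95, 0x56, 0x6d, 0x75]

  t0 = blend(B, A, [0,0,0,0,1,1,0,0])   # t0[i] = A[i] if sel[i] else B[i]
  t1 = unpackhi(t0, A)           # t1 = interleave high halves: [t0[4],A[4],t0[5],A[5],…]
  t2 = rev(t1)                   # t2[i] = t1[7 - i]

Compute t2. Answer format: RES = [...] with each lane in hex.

RES = [ 0xa0  0x75  0x8b  0x6d  0x0d  0x0d  0x53  0x53 ]

  t0: 07 27 ef f6 53 0d 6d 75
  t1: 53 53 0d 0d 6d 8b 75 a0
  t2: a0 75 8b 6d 0d 0d 53 53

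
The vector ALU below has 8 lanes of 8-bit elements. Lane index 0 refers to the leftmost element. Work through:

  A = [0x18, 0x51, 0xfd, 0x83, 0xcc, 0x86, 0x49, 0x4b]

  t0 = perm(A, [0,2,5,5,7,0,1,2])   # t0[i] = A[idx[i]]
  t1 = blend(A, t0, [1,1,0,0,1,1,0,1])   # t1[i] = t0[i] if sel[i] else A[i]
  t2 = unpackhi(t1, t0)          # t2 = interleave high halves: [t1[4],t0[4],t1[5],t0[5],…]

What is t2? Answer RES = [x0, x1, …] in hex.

→ t0 |18|fd|86|86|4b|18|51|fd|
→ t1 |18|fd|fd|83|4b|18|49|fd|
→ t2 |4b|4b|18|18|49|51|fd|fd|

RES = [0x4b, 0x4b, 0x18, 0x18, 0x49, 0x51, 0xfd, 0xfd]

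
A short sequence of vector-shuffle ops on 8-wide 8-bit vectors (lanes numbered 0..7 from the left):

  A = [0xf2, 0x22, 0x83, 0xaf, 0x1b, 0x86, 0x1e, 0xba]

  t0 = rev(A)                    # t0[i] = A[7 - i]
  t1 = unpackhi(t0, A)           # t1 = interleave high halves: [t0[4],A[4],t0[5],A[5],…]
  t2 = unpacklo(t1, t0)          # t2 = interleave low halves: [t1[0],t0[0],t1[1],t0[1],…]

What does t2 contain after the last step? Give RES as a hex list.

RES = [ 0xaf  0xba  0x1b  0x1e  0x83  0x86  0x86  0x1b ]

  t0: ba 1e 86 1b af 83 22 f2
  t1: af 1b 83 86 22 1e f2 ba
  t2: af ba 1b 1e 83 86 86 1b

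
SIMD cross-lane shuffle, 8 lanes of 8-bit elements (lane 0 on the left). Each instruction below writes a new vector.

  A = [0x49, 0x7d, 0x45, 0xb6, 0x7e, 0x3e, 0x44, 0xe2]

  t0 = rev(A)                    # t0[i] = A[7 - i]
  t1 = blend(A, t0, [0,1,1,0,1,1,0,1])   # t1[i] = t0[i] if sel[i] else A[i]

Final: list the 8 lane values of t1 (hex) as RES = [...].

RES = [0x49, 0x44, 0x3e, 0xb6, 0xb6, 0x45, 0x44, 0x49]

→ t0 |e2|44|3e|7e|b6|45|7d|49|
→ t1 |49|44|3e|b6|b6|45|44|49|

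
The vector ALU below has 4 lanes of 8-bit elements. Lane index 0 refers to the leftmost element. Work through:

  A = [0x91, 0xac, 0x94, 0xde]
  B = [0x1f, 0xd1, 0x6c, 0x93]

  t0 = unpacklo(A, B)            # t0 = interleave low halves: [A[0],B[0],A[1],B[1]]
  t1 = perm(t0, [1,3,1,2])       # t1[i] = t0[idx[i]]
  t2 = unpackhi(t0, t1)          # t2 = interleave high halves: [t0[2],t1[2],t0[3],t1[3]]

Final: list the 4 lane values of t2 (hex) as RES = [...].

RES = [ 0xac  0x1f  0xd1  0xac ]

→ t0 |91|1f|ac|d1|
→ t1 |1f|d1|1f|ac|
→ t2 |ac|1f|d1|ac|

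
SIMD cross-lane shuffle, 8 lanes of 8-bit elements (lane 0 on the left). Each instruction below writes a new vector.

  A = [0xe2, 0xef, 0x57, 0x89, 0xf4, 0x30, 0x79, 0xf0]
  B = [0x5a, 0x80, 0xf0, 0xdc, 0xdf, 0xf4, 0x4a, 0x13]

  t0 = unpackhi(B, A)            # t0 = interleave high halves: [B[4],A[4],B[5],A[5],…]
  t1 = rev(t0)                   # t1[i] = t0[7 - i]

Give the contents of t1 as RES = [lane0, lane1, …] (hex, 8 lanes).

RES = [ 0xf0  0x13  0x79  0x4a  0x30  0xf4  0xf4  0xdf ]

t0 = [0xdf, 0xf4, 0xf4, 0x30, 0x4a, 0x79, 0x13, 0xf0]
t1 = [0xf0, 0x13, 0x79, 0x4a, 0x30, 0xf4, 0xf4, 0xdf]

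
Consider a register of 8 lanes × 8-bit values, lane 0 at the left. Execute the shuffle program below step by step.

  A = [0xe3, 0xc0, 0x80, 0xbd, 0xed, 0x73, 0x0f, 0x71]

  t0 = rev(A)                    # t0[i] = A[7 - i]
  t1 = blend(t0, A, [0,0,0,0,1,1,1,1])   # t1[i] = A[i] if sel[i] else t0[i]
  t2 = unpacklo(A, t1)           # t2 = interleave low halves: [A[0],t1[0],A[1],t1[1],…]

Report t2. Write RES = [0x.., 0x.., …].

  t0: 71 0f 73 ed bd 80 c0 e3
  t1: 71 0f 73 ed ed 73 0f 71
  t2: e3 71 c0 0f 80 73 bd ed

RES = [0xe3, 0x71, 0xc0, 0x0f, 0x80, 0x73, 0xbd, 0xed]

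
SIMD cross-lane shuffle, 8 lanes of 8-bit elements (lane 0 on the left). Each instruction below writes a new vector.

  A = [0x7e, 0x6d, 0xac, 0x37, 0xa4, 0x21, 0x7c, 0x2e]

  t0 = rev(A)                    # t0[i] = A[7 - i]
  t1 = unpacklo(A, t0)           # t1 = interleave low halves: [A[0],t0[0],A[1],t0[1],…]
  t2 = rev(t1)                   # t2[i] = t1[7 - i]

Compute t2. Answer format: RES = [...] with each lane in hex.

t0 = [0x2e, 0x7c, 0x21, 0xa4, 0x37, 0xac, 0x6d, 0x7e]
t1 = [0x7e, 0x2e, 0x6d, 0x7c, 0xac, 0x21, 0x37, 0xa4]
t2 = [0xa4, 0x37, 0x21, 0xac, 0x7c, 0x6d, 0x2e, 0x7e]

RES = [0xa4, 0x37, 0x21, 0xac, 0x7c, 0x6d, 0x2e, 0x7e]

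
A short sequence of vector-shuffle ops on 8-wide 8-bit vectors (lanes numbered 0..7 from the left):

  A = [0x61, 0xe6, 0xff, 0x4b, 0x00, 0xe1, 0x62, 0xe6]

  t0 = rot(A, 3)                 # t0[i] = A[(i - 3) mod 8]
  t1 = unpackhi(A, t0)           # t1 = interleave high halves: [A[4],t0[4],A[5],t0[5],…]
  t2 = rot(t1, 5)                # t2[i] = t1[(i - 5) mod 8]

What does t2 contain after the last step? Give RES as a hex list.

t0 = [0xe1, 0x62, 0xe6, 0x61, 0xe6, 0xff, 0x4b, 0x00]
t1 = [0x00, 0xe6, 0xe1, 0xff, 0x62, 0x4b, 0xe6, 0x00]
t2 = [0xff, 0x62, 0x4b, 0xe6, 0x00, 0x00, 0xe6, 0xe1]

RES = [0xff, 0x62, 0x4b, 0xe6, 0x00, 0x00, 0xe6, 0xe1]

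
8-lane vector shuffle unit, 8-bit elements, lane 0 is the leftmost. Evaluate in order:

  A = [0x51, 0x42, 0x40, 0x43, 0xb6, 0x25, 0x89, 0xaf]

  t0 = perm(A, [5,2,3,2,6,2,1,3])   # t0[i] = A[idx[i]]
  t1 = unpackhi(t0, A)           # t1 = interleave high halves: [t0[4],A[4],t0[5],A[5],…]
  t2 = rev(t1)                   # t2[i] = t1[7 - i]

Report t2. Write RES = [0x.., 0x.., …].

  t0: 25 40 43 40 89 40 42 43
  t1: 89 b6 40 25 42 89 43 af
  t2: af 43 89 42 25 40 b6 89

RES = [0xaf, 0x43, 0x89, 0x42, 0x25, 0x40, 0xb6, 0x89]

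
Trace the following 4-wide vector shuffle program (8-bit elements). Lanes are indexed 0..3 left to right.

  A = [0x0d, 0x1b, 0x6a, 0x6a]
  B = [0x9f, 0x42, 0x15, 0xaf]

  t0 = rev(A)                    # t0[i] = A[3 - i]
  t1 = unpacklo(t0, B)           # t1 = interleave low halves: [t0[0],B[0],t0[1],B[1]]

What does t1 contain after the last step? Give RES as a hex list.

RES = [ 0x6a  0x9f  0x6a  0x42 ]

t0 = [0x6a, 0x6a, 0x1b, 0x0d]
t1 = [0x6a, 0x9f, 0x6a, 0x42]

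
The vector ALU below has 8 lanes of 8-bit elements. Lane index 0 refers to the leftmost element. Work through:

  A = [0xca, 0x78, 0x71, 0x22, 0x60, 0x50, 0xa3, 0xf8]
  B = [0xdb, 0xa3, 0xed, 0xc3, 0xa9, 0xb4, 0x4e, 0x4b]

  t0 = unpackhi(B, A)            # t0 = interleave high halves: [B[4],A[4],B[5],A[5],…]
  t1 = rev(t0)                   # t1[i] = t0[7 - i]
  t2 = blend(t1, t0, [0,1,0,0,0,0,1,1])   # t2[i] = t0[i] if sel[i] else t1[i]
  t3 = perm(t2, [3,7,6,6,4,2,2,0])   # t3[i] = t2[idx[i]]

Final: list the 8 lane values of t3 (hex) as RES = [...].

RES = [0x4e, 0xf8, 0x4b, 0x4b, 0x50, 0xa3, 0xa3, 0xf8]

  t0: a9 60 b4 50 4e a3 4b f8
  t1: f8 4b a3 4e 50 b4 60 a9
  t2: f8 60 a3 4e 50 b4 4b f8
  t3: 4e f8 4b 4b 50 a3 a3 f8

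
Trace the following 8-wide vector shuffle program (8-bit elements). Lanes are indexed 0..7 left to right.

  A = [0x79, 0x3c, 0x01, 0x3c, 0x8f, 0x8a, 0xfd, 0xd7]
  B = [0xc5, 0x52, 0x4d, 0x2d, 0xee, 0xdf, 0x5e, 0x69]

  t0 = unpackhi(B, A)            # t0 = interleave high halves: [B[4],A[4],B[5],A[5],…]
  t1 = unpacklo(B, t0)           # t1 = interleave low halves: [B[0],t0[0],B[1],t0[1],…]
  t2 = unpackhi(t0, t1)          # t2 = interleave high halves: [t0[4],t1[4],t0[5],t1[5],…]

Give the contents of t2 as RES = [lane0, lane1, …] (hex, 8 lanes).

→ t0 |ee|8f|df|8a|5e|fd|69|d7|
→ t1 |c5|ee|52|8f|4d|df|2d|8a|
→ t2 |5e|4d|fd|df|69|2d|d7|8a|

RES = [ 0x5e  0x4d  0xfd  0xdf  0x69  0x2d  0xd7  0x8a ]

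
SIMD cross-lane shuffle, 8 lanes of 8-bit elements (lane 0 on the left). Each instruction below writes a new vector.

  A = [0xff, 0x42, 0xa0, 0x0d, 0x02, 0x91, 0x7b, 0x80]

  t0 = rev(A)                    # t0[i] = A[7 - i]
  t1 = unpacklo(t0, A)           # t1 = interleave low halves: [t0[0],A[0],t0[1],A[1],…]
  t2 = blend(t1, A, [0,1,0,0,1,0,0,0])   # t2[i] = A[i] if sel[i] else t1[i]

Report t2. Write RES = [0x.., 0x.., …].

t0 = [0x80, 0x7b, 0x91, 0x02, 0x0d, 0xa0, 0x42, 0xff]
t1 = [0x80, 0xff, 0x7b, 0x42, 0x91, 0xa0, 0x02, 0x0d]
t2 = [0x80, 0x42, 0x7b, 0x42, 0x02, 0xa0, 0x02, 0x0d]

RES = [ 0x80  0x42  0x7b  0x42  0x02  0xa0  0x02  0x0d ]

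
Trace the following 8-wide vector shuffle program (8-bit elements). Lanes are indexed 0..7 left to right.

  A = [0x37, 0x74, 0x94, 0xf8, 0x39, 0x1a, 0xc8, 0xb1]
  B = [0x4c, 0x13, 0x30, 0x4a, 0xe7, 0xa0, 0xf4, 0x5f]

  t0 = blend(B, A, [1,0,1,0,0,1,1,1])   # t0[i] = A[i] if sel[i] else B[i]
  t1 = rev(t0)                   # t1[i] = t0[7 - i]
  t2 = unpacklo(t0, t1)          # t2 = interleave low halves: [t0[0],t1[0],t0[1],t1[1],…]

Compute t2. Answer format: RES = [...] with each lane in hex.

RES = [ 0x37  0xb1  0x13  0xc8  0x94  0x1a  0x4a  0xe7 ]

t0 = [0x37, 0x13, 0x94, 0x4a, 0xe7, 0x1a, 0xc8, 0xb1]
t1 = [0xb1, 0xc8, 0x1a, 0xe7, 0x4a, 0x94, 0x13, 0x37]
t2 = [0x37, 0xb1, 0x13, 0xc8, 0x94, 0x1a, 0x4a, 0xe7]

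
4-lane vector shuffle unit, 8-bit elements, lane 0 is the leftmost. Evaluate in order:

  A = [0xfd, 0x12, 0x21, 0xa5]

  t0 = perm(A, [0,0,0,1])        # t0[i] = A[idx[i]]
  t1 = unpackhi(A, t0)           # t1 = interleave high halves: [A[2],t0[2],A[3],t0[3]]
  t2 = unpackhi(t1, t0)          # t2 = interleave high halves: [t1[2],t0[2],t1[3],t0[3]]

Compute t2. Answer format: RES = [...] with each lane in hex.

t0 = [0xfd, 0xfd, 0xfd, 0x12]
t1 = [0x21, 0xfd, 0xa5, 0x12]
t2 = [0xa5, 0xfd, 0x12, 0x12]

RES = [ 0xa5  0xfd  0x12  0x12 ]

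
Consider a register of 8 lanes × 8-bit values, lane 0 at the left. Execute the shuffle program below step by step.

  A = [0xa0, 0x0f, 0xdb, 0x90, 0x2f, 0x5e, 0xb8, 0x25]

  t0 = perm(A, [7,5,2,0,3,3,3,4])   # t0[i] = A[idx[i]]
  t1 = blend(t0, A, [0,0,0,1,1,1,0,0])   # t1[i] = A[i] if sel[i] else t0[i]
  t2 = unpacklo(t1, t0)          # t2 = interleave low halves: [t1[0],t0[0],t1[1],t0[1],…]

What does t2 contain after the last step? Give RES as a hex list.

RES = [0x25, 0x25, 0x5e, 0x5e, 0xdb, 0xdb, 0x90, 0xa0]

t0 = [0x25, 0x5e, 0xdb, 0xa0, 0x90, 0x90, 0x90, 0x2f]
t1 = [0x25, 0x5e, 0xdb, 0x90, 0x2f, 0x5e, 0x90, 0x2f]
t2 = [0x25, 0x25, 0x5e, 0x5e, 0xdb, 0xdb, 0x90, 0xa0]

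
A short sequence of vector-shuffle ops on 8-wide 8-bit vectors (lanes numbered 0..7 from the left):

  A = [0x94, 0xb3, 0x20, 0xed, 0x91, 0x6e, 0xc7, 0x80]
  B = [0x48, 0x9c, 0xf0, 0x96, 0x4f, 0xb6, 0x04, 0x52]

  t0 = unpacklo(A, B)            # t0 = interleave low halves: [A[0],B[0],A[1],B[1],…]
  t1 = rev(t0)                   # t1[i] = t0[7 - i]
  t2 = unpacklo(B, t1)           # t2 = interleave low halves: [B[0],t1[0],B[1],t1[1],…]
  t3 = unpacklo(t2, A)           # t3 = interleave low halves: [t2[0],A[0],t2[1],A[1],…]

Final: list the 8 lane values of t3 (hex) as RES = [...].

→ t0 |94|48|b3|9c|20|f0|ed|96|
→ t1 |96|ed|f0|20|9c|b3|48|94|
→ t2 |48|96|9c|ed|f0|f0|96|20|
→ t3 |48|94|96|b3|9c|20|ed|ed|

RES = [ 0x48  0x94  0x96  0xb3  0x9c  0x20  0xed  0xed ]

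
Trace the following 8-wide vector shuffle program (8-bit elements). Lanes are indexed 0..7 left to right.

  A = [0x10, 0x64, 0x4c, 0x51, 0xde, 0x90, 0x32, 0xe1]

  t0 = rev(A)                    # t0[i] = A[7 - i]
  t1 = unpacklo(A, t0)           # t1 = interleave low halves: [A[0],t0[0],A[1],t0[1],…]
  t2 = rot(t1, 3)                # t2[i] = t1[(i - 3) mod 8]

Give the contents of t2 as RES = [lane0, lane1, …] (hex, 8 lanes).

RES = [0x90, 0x51, 0xde, 0x10, 0xe1, 0x64, 0x32, 0x4c]

t0 = [0xe1, 0x32, 0x90, 0xde, 0x51, 0x4c, 0x64, 0x10]
t1 = [0x10, 0xe1, 0x64, 0x32, 0x4c, 0x90, 0x51, 0xde]
t2 = [0x90, 0x51, 0xde, 0x10, 0xe1, 0x64, 0x32, 0x4c]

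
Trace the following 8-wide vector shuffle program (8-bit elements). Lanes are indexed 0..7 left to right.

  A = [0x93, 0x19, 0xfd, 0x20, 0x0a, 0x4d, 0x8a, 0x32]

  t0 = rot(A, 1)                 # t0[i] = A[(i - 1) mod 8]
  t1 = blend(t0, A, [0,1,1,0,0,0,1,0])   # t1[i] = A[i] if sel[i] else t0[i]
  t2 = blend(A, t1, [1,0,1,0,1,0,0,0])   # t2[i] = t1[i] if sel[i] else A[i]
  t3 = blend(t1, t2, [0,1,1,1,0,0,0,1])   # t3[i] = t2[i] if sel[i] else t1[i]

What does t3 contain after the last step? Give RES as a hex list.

→ t0 |32|93|19|fd|20|0a|4d|8a|
→ t1 |32|19|fd|fd|20|0a|8a|8a|
→ t2 |32|19|fd|20|20|4d|8a|32|
→ t3 |32|19|fd|20|20|0a|8a|32|

RES = [0x32, 0x19, 0xfd, 0x20, 0x20, 0x0a, 0x8a, 0x32]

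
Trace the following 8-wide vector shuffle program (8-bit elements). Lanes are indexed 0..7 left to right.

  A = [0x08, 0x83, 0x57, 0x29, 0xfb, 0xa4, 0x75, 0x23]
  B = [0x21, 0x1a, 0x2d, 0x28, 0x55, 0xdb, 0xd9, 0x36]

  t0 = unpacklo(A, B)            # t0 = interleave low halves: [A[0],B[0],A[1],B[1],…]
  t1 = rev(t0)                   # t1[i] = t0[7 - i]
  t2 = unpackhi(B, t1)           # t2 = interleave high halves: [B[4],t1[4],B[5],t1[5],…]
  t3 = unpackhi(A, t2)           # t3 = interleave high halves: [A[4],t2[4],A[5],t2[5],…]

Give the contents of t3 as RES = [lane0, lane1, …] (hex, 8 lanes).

  t0: 08 21 83 1a 57 2d 29 28
  t1: 28 29 2d 57 1a 83 21 08
  t2: 55 1a db 83 d9 21 36 08
  t3: fb d9 a4 21 75 36 23 08

RES = [0xfb, 0xd9, 0xa4, 0x21, 0x75, 0x36, 0x23, 0x08]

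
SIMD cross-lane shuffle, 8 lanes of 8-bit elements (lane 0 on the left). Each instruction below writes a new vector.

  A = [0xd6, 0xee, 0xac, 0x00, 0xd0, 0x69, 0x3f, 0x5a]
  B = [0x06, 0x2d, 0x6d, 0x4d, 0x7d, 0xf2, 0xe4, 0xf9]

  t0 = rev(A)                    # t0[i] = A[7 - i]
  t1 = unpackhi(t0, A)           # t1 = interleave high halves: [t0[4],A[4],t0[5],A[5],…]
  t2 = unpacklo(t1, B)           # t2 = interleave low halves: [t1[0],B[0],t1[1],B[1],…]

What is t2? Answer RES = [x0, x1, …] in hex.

RES = [0x00, 0x06, 0xd0, 0x2d, 0xac, 0x6d, 0x69, 0x4d]

→ t0 |5a|3f|69|d0|00|ac|ee|d6|
→ t1 |00|d0|ac|69|ee|3f|d6|5a|
→ t2 |00|06|d0|2d|ac|6d|69|4d|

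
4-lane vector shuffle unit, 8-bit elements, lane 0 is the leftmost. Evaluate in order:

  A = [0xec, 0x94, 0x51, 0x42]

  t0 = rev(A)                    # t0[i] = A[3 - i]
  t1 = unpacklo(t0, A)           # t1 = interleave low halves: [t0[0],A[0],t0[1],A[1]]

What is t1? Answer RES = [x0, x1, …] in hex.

  t0: 42 51 94 ec
  t1: 42 ec 51 94

RES = [ 0x42  0xec  0x51  0x94 ]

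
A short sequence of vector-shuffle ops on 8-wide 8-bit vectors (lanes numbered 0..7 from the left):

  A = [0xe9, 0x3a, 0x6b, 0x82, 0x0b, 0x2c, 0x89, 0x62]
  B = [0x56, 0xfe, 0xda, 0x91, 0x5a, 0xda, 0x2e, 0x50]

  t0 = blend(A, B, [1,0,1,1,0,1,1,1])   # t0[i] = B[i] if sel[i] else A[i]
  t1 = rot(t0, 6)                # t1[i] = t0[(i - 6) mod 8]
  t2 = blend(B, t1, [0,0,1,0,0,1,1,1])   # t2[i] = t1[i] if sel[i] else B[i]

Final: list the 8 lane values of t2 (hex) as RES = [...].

t0 = [0x56, 0x3a, 0xda, 0x91, 0x0b, 0xda, 0x2e, 0x50]
t1 = [0xda, 0x91, 0x0b, 0xda, 0x2e, 0x50, 0x56, 0x3a]
t2 = [0x56, 0xfe, 0x0b, 0x91, 0x5a, 0x50, 0x56, 0x3a]

RES = [0x56, 0xfe, 0x0b, 0x91, 0x5a, 0x50, 0x56, 0x3a]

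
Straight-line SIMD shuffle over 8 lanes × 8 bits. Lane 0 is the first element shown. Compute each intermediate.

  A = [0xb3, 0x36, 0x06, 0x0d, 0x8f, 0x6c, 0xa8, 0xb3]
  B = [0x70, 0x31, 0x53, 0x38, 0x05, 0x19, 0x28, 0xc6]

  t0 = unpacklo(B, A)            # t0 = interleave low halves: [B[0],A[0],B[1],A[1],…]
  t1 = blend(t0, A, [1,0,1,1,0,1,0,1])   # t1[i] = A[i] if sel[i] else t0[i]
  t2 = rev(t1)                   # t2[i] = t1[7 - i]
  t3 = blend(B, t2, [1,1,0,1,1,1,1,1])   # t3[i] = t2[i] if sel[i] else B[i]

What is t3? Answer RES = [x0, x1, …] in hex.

RES = [ 0xb3  0x38  0x53  0x53  0x0d  0x06  0xb3  0xb3 ]

t0 = [0x70, 0xb3, 0x31, 0x36, 0x53, 0x06, 0x38, 0x0d]
t1 = [0xb3, 0xb3, 0x06, 0x0d, 0x53, 0x6c, 0x38, 0xb3]
t2 = [0xb3, 0x38, 0x6c, 0x53, 0x0d, 0x06, 0xb3, 0xb3]
t3 = [0xb3, 0x38, 0x53, 0x53, 0x0d, 0x06, 0xb3, 0xb3]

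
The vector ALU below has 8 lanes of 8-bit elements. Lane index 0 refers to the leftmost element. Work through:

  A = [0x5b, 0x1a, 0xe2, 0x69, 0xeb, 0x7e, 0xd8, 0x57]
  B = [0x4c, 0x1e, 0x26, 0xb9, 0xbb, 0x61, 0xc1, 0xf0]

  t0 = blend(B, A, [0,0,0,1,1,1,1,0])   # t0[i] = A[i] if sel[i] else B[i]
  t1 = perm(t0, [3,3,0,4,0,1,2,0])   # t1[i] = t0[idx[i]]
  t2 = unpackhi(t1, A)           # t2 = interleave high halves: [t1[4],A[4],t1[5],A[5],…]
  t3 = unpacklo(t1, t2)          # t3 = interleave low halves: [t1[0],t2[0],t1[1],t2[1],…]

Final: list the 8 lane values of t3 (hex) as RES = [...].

  t0: 4c 1e 26 69 eb 7e d8 f0
  t1: 69 69 4c eb 4c 1e 26 4c
  t2: 4c eb 1e 7e 26 d8 4c 57
  t3: 69 4c 69 eb 4c 1e eb 7e

RES = [0x69, 0x4c, 0x69, 0xeb, 0x4c, 0x1e, 0xeb, 0x7e]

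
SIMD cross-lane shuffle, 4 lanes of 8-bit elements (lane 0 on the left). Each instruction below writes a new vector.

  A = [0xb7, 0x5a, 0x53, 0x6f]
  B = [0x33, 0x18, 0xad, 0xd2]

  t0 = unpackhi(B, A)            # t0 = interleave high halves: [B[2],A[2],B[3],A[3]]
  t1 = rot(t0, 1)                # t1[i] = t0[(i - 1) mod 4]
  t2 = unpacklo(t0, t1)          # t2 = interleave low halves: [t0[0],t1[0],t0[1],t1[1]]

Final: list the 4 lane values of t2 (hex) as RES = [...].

RES = [0xad, 0x6f, 0x53, 0xad]

  t0: ad 53 d2 6f
  t1: 6f ad 53 d2
  t2: ad 6f 53 ad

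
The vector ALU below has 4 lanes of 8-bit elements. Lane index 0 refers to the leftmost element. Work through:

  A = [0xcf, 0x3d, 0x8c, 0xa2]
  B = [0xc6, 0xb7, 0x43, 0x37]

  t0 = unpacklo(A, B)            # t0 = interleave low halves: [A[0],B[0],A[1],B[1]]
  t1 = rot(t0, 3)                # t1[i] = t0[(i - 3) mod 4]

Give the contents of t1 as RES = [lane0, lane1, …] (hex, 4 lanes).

RES = [ 0xc6  0x3d  0xb7  0xcf ]

→ t0 |cf|c6|3d|b7|
→ t1 |c6|3d|b7|cf|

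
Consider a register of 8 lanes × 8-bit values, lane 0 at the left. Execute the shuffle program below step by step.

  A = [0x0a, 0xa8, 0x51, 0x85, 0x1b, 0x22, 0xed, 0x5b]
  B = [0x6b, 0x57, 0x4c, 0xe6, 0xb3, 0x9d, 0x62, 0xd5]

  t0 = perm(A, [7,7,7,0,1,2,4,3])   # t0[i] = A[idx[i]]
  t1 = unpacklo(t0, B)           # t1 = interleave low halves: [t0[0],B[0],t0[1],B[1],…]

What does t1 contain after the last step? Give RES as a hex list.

RES = [ 0x5b  0x6b  0x5b  0x57  0x5b  0x4c  0x0a  0xe6 ]

t0 = [0x5b, 0x5b, 0x5b, 0x0a, 0xa8, 0x51, 0x1b, 0x85]
t1 = [0x5b, 0x6b, 0x5b, 0x57, 0x5b, 0x4c, 0x0a, 0xe6]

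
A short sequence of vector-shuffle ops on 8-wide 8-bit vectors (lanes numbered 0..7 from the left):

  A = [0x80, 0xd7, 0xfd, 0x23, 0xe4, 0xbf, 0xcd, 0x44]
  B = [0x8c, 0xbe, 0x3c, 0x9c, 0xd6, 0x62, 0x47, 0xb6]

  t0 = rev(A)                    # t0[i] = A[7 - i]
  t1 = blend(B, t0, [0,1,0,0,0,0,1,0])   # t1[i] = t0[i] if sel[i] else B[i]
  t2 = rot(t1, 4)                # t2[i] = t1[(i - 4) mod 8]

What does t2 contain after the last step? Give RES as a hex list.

RES = [0xd6, 0x62, 0xd7, 0xb6, 0x8c, 0xcd, 0x3c, 0x9c]

→ t0 |44|cd|bf|e4|23|fd|d7|80|
→ t1 |8c|cd|3c|9c|d6|62|d7|b6|
→ t2 |d6|62|d7|b6|8c|cd|3c|9c|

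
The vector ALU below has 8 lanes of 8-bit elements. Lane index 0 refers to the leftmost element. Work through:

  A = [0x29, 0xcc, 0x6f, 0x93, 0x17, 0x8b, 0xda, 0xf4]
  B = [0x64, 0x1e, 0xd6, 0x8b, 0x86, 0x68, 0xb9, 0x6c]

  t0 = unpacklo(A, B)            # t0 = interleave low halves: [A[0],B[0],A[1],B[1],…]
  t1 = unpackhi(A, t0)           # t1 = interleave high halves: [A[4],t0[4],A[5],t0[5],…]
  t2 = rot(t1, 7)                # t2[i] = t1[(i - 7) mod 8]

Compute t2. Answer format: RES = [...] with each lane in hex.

→ t0 |29|64|cc|1e|6f|d6|93|8b|
→ t1 |17|6f|8b|d6|da|93|f4|8b|
→ t2 |6f|8b|d6|da|93|f4|8b|17|

RES = [ 0x6f  0x8b  0xd6  0xda  0x93  0xf4  0x8b  0x17 ]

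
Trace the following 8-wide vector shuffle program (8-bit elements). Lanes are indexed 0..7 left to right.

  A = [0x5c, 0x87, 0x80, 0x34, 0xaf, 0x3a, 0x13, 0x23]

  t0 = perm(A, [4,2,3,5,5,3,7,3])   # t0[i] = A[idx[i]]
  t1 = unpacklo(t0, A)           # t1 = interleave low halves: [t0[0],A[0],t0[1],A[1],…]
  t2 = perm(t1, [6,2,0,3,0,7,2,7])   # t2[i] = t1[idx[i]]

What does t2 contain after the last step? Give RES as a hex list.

RES = [0x3a, 0x80, 0xaf, 0x87, 0xaf, 0x34, 0x80, 0x34]

→ t0 |af|80|34|3a|3a|34|23|34|
→ t1 |af|5c|80|87|34|80|3a|34|
→ t2 |3a|80|af|87|af|34|80|34|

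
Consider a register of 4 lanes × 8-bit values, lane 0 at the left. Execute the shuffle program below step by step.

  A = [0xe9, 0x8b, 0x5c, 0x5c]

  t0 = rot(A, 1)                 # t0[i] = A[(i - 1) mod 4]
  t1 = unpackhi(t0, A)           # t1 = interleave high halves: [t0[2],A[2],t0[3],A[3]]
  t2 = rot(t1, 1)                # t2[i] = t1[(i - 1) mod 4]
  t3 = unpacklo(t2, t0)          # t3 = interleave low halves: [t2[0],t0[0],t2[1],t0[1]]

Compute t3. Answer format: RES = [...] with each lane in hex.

t0 = [0x5c, 0xe9, 0x8b, 0x5c]
t1 = [0x8b, 0x5c, 0x5c, 0x5c]
t2 = [0x5c, 0x8b, 0x5c, 0x5c]
t3 = [0x5c, 0x5c, 0x8b, 0xe9]

RES = [0x5c, 0x5c, 0x8b, 0xe9]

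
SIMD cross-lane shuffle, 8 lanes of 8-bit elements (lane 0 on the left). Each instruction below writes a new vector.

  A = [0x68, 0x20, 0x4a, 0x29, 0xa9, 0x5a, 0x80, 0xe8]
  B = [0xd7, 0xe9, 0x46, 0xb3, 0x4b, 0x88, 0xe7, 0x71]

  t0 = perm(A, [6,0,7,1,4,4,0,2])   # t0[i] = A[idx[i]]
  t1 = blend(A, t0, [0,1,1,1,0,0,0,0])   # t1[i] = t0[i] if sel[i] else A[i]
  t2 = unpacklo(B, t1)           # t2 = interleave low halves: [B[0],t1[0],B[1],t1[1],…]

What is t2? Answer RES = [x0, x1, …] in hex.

→ t0 |80|68|e8|20|a9|a9|68|4a|
→ t1 |68|68|e8|20|a9|5a|80|e8|
→ t2 |d7|68|e9|68|46|e8|b3|20|

RES = [0xd7, 0x68, 0xe9, 0x68, 0x46, 0xe8, 0xb3, 0x20]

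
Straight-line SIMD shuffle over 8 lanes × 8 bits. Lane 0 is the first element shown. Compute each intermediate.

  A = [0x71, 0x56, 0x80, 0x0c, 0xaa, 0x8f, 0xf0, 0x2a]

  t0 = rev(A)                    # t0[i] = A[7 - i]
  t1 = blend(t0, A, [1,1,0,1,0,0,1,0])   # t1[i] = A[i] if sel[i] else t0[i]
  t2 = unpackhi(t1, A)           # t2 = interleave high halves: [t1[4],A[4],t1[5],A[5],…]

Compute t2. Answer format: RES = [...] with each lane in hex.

RES = [0x0c, 0xaa, 0x80, 0x8f, 0xf0, 0xf0, 0x71, 0x2a]

  t0: 2a f0 8f aa 0c 80 56 71
  t1: 71 56 8f 0c 0c 80 f0 71
  t2: 0c aa 80 8f f0 f0 71 2a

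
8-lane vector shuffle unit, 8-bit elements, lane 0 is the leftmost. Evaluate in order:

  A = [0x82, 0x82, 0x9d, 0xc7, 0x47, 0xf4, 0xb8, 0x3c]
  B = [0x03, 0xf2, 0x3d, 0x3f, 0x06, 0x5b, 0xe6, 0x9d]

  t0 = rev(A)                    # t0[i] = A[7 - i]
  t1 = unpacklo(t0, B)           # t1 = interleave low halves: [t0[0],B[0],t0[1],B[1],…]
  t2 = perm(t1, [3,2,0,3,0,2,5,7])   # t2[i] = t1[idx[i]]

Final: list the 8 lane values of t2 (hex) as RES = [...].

t0 = [0x3c, 0xb8, 0xf4, 0x47, 0xc7, 0x9d, 0x82, 0x82]
t1 = [0x3c, 0x03, 0xb8, 0xf2, 0xf4, 0x3d, 0x47, 0x3f]
t2 = [0xf2, 0xb8, 0x3c, 0xf2, 0x3c, 0xb8, 0x3d, 0x3f]

RES = [0xf2, 0xb8, 0x3c, 0xf2, 0x3c, 0xb8, 0x3d, 0x3f]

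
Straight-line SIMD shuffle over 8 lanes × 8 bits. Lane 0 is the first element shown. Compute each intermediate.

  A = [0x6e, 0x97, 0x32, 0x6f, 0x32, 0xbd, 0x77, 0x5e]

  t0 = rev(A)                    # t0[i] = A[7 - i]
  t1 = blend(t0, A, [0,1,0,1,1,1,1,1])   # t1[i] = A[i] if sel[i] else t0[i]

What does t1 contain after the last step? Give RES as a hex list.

RES = [0x5e, 0x97, 0xbd, 0x6f, 0x32, 0xbd, 0x77, 0x5e]

t0 = [0x5e, 0x77, 0xbd, 0x32, 0x6f, 0x32, 0x97, 0x6e]
t1 = [0x5e, 0x97, 0xbd, 0x6f, 0x32, 0xbd, 0x77, 0x5e]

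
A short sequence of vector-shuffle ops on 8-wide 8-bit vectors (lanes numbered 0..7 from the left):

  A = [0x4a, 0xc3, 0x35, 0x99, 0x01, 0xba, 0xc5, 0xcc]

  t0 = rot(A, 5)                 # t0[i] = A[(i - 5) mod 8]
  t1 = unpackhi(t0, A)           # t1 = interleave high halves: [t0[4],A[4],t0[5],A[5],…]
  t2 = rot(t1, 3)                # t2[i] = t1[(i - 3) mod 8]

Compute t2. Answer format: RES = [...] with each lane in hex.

RES = [ 0xc5  0x35  0xcc  0xcc  0x01  0x4a  0xba  0xc3 ]

→ t0 |99|01|ba|c5|cc|4a|c3|35|
→ t1 |cc|01|4a|ba|c3|c5|35|cc|
→ t2 |c5|35|cc|cc|01|4a|ba|c3|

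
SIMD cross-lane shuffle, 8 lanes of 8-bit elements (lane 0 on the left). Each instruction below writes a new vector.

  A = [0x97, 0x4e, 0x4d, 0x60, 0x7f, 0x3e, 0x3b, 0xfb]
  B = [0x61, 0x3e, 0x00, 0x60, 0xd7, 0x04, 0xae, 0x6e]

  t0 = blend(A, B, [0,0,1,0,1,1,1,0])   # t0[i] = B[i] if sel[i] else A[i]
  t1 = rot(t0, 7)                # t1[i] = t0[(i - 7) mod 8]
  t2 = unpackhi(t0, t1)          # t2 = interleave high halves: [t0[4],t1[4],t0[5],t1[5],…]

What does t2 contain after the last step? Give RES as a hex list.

RES = [0xd7, 0x04, 0x04, 0xae, 0xae, 0xfb, 0xfb, 0x97]

  t0: 97 4e 00 60 d7 04 ae fb
  t1: 4e 00 60 d7 04 ae fb 97
  t2: d7 04 04 ae ae fb fb 97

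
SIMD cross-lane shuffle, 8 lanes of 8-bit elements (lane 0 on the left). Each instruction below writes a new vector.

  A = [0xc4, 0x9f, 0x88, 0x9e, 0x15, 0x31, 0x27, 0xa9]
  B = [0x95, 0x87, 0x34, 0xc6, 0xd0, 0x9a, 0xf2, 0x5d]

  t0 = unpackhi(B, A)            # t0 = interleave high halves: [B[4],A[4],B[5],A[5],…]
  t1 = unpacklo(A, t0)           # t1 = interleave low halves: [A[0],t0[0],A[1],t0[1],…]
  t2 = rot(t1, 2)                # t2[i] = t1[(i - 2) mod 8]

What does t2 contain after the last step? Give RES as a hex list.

RES = [0x9e, 0x31, 0xc4, 0xd0, 0x9f, 0x15, 0x88, 0x9a]

  t0: d0 15 9a 31 f2 27 5d a9
  t1: c4 d0 9f 15 88 9a 9e 31
  t2: 9e 31 c4 d0 9f 15 88 9a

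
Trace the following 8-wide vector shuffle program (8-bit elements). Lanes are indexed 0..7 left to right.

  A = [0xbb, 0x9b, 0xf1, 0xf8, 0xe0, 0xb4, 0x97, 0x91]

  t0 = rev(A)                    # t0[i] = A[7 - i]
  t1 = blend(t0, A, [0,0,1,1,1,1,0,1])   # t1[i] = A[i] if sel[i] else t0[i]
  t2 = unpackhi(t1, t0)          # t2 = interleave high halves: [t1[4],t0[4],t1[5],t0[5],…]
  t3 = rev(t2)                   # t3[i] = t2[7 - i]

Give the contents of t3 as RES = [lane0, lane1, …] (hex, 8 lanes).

RES = [ 0xbb  0x91  0x9b  0x9b  0xf1  0xb4  0xf8  0xe0 ]

→ t0 |91|97|b4|e0|f8|f1|9b|bb|
→ t1 |91|97|f1|f8|e0|b4|9b|91|
→ t2 |e0|f8|b4|f1|9b|9b|91|bb|
→ t3 |bb|91|9b|9b|f1|b4|f8|e0|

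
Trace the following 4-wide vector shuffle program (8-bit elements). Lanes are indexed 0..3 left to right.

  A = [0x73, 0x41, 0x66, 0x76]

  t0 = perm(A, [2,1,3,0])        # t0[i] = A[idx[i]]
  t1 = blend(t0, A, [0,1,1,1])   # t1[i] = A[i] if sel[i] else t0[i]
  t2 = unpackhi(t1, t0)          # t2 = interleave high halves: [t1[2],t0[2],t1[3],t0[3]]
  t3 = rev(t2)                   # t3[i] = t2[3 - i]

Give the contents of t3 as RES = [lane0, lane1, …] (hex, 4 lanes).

RES = [0x73, 0x76, 0x76, 0x66]

→ t0 |66|41|76|73|
→ t1 |66|41|66|76|
→ t2 |66|76|76|73|
→ t3 |73|76|76|66|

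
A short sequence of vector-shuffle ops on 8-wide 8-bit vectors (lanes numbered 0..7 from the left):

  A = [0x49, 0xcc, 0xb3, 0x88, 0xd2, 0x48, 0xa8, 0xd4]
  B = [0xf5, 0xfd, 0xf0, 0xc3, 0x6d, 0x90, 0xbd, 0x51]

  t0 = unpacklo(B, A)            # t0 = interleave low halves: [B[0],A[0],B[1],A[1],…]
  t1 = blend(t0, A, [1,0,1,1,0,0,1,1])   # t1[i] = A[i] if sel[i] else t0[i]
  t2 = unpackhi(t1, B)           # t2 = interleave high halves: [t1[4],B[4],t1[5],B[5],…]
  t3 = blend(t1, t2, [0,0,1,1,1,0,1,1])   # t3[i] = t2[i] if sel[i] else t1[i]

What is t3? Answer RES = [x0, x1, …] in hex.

RES = [0x49, 0x49, 0xb3, 0x90, 0xa8, 0xb3, 0xd4, 0x51]

  t0: f5 49 fd cc f0 b3 c3 88
  t1: 49 49 b3 88 f0 b3 a8 d4
  t2: f0 6d b3 90 a8 bd d4 51
  t3: 49 49 b3 90 a8 b3 d4 51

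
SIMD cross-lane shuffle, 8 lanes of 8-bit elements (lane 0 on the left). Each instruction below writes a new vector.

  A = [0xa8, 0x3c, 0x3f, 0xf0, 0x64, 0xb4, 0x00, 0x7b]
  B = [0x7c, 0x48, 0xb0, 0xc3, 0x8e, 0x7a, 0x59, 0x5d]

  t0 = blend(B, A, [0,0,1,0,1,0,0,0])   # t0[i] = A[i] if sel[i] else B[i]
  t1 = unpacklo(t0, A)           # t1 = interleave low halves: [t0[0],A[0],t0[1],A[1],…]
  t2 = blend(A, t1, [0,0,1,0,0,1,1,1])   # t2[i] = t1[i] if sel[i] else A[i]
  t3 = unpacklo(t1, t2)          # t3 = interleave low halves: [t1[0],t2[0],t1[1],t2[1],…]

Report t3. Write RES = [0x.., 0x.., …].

RES = [0x7c, 0xa8, 0xa8, 0x3c, 0x48, 0x48, 0x3c, 0xf0]

→ t0 |7c|48|3f|c3|64|7a|59|5d|
→ t1 |7c|a8|48|3c|3f|3f|c3|f0|
→ t2 |a8|3c|48|f0|64|3f|c3|f0|
→ t3 |7c|a8|a8|3c|48|48|3c|f0|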